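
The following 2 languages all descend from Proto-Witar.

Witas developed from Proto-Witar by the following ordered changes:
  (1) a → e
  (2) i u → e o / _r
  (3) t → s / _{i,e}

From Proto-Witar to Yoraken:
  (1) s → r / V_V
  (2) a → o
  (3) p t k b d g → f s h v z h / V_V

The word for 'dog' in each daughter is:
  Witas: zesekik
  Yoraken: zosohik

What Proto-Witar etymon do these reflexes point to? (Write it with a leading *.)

Position 4: Witas has e, Yoraken has o. Taking the neighbouring segments as reconstructed: Witas e could go back to *a or *e; Yoraken o could go back to *a or *o — the one source consistent with every daughter is *a.
Position 3: Witas has s, Yoraken has s. Taking the neighbouring segments as reconstructed: Witas s could go back to *t or *s; Yoraken s can only go back to *t — the one source consistent with every daughter is *t.
Position 2: Witas has e, Yoraken has o. Taking the neighbouring segments as reconstructed: Witas e could go back to *a or *e; Yoraken o could go back to *a or *o — the one source consistent with every daughter is *a.
Continuing position by position gives *zatakik; check it forward:
Witas: *zatakik > zetekik > zesekik  (by vowel merger, palatalisation)
Yoraken: *zatakik > zotokik > zosohik  (by vowel merger, intervocalic lenition)
*zatakik is the unique common source.

*zatakik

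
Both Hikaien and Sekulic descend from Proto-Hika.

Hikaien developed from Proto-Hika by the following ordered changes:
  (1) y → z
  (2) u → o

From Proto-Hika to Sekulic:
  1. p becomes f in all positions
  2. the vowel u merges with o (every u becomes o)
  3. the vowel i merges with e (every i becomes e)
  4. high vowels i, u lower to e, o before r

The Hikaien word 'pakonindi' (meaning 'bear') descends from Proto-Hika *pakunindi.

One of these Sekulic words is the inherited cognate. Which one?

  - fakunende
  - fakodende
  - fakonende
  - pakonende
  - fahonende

Sekulic: *pakunindi > fakunindi > fakonindi > fakonende  (by unconditioned shift, vowel merger, vowel merger)

fakonende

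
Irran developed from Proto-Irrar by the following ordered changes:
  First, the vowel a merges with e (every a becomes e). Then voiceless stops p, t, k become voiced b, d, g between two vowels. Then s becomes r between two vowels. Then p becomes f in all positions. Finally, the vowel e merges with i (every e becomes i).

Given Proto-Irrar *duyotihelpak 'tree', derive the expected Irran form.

Irran: *duyotihelpak > duyotihelpek > duyodihelpek > duyodihelfek > duyodihilfik  (by vowel merger, intervocalic voicing, unconditioned shift, vowel merger)

duyodihilfik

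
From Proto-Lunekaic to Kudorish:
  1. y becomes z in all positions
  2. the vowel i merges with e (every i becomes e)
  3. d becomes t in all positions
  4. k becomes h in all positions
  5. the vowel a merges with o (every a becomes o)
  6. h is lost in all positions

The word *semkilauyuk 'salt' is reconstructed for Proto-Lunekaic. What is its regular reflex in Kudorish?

Kudorish: start from *semkilauyuk.
  rule 1 (unconditioned shift): semkilauyuk → semkilauzuk
  rule 2 (vowel merger): semkilauzuk → semkelauzuk
  rule 3: no change — semkelauzuk
  rule 4 (unconditioned shift): semkelauzuk → semhelauzuh
  rule 5 (vowel merger): semhelauzuh → semhelouzuh
  rule 6 (h-loss): semhelouzuh → semelouzu
  ⇒ Kudorish semelouzu

semelouzu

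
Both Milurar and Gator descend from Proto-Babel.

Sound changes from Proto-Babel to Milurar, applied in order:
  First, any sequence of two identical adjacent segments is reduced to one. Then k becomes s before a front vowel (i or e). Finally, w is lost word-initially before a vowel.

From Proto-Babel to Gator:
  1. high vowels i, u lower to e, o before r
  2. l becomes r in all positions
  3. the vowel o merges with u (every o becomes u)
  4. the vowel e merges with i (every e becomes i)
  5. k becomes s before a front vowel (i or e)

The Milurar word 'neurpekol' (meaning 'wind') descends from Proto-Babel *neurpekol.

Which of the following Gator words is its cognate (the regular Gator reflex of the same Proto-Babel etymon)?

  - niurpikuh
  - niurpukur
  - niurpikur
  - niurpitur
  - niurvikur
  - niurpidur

Gator: *neurpekol > neorpekol > neorpekor > neurpekur > niurpikur  (by pre-rhotic lowering, unconditioned shift, vowel merger, vowel merger)

niurpikur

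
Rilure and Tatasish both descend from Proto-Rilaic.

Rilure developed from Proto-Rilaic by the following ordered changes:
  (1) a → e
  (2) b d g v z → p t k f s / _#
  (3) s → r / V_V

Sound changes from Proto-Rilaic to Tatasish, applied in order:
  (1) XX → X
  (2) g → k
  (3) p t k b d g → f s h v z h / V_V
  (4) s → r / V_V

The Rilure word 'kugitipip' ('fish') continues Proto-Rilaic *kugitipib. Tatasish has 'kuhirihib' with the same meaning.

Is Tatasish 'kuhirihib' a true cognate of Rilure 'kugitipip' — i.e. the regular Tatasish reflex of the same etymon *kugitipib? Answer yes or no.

no

Derive the expected Tatasish reflex of *kugitipib:
Tatasish: start from *kugitipib.
  rule 1: no change — kugitipib
  rule 2 (unconditioned shift): kugitipib → kukitipib
  rule 3 (intervocalic lenition): kukitipib → kuhisifib
  rule 4 (rhotacism): kuhisifib → kuhirifib
  ⇒ Tatasish kuhirifib
The regular Tatasish reflex would be 'kuhirifib', but the attested form is 'kuhirihib'. The correspondence is irregular, so they are not cognates (the Tatasish form has a different source).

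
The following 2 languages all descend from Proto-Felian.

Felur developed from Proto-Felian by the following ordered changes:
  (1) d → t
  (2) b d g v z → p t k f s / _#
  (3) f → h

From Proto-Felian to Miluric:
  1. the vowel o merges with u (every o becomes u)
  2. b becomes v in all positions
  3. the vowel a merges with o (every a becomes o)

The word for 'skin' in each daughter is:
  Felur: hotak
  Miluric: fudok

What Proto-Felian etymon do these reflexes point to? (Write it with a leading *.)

*fodak

Position 2: Felur has o, Miluric has u. Felur preserves o here (none of its changes turn any other segment into o), so the proto-segment is *o.
Position 1: Felur has h, Miluric has f. Miluric preserves f here (none of its changes turn any other segment into f), so the proto-segment is *f.
Continuing position by position gives *fodak; check it forward:
Felur: start from *fodak.
  rule 1 (unconditioned shift): fodak → fotak
  rule 2: no change — fotak
  rule 3 (unconditioned shift): fotak → hotak
  ⇒ Felur hotak
Miluric: *fodak > fudak > fudok  (by vowel merger, vowel merger)
No other proto-form is consistent with every reflex, so the reconstruction is *fodak.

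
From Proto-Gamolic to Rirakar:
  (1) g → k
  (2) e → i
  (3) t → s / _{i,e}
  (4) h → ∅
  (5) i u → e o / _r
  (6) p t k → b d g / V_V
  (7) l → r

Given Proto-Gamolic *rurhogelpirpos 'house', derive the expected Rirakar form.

rorogirperpos

Rirakar: *rurhogelpirpos > rurhokelpirpos > rurhokilpirpos > rurokilpirpos > rorokilperpos > rorogilperpos > rorogirperpos  (by unconditioned shift, vowel merger, h-loss, pre-rhotic lowering, intervocalic voicing, unconditioned shift)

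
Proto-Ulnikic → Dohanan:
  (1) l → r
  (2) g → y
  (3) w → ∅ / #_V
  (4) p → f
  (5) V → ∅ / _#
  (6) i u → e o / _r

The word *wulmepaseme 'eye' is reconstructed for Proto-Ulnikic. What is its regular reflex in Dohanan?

Dohanan: *wulmepaseme > wurmepaseme > urmepaseme > urmefaseme > urmefasem > ormefasem  (by unconditioned shift, glide loss, unconditioned shift, apocope, pre-rhotic lowering)

ormefasem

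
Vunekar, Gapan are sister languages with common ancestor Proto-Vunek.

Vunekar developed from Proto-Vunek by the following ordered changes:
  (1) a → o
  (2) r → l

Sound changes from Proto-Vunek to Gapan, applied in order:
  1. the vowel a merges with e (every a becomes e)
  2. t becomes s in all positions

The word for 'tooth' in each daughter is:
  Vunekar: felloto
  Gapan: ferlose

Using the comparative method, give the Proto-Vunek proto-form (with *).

Position 6: Vunekar has t, Gapan has s. Vunekar preserves t here (none of its changes turn any other segment into t), so the proto-segment is *t.
Position 7: Vunekar has o, Gapan has e. Taking the neighbouring segments as reconstructed: Vunekar o could go back to *a or *o; Gapan e could go back to *a or *e — the one source consistent with every daughter is *a.
Position 3: Vunekar has l, Gapan has r. Gapan preserves r here (none of its changes turn any other segment into r), so the proto-segment is *r.
This points to *ferlota. Verify forward in each daughter:
Vunekar: *ferlota
  ferlota → ferloto   [vowel merger]
  ferloto → felloto   [unconditioned shift]
  giving Vunekar felloto.
Gapan: *ferlota > ferlote > ferlose  (by vowel merger, unconditioned shift)
*ferlota is the unique common source.

*ferlota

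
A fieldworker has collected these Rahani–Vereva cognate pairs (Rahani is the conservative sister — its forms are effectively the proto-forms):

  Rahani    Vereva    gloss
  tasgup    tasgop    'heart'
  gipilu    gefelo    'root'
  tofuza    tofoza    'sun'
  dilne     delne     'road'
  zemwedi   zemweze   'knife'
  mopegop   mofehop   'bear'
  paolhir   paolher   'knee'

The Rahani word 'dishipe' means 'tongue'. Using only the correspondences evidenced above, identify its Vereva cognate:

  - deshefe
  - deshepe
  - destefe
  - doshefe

deshefe

gipilu ~ gefelo, dilne ~ delne — Rahani i corresponds to Vereva e after a consonant, before a consonant other than r, m, n, p, b, f, v.
gipilu ~ gefelo — Rahani i corresponds to Vereva e after a consonant, before a labial obstruent.
mopegop ~ mofehop — Rahani p corresponds to Vereva f between vowels (before a front vowel).
Applying these to Rahani 'dishipe':
  dishipe → deshipe   (i→e after a consonant, before a consonant other than r, m, n, p, b, f, v)
  deshipe → deshepe   (i→e after a consonant, before a labial obstruent)
  deshepe → deshefe   (p→f between vowels (before a front vowel))
So the Vereva cognate is 'deshefe'.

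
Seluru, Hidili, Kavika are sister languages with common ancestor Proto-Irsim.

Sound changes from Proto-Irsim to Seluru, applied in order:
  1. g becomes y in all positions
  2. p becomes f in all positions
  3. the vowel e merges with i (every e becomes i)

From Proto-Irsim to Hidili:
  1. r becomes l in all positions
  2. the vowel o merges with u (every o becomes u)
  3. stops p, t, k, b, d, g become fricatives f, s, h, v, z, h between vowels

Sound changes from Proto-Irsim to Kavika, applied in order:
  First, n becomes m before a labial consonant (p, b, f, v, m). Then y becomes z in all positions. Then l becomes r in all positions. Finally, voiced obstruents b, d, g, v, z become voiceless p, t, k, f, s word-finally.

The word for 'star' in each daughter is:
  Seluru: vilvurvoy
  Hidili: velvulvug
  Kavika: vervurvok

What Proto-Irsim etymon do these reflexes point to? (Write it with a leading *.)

Position 2: Seluru has i, Hidili has e, Kavika has e. Hidili preserves e here (none of its changes turn any other segment into e), so the proto-segment is *e.
Position 9: Seluru has y, Hidili has g, Kavika has k. Hidili preserves g here (none of its changes turn any other segment into g), so the proto-segment is *g.
Continuing position by position gives *velvurvog; check it forward:
Seluru: *velvurvog > velvurvoy > vilvurvoy  (by unconditioned shift, vowel merger)
Hidili: *velvurvog > velvulvog > velvulvug  (by unconditioned shift, vowel merger)
Kavika: *velvurvog > vervurvog > vervurvok  (by unconditioned shift, final devoicing)
Only *velvurvog yields all of Seluru vilvurvoy, Hidili velvulvug, Kavika vervurvok.

*velvurvog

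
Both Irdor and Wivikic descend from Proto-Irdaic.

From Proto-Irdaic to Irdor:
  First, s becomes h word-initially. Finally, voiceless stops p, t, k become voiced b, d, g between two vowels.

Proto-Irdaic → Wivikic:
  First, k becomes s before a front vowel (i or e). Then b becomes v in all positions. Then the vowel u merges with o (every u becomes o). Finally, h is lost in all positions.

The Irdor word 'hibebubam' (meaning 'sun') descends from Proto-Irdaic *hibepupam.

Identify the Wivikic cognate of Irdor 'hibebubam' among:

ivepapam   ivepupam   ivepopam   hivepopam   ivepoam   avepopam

Wivikic: *hibepupam > hivepupam > hivepopam > ivepopam  (by unconditioned shift, vowel merger, h-loss)
The other candidates each miss or misapply at least one Wivikic change.

ivepopam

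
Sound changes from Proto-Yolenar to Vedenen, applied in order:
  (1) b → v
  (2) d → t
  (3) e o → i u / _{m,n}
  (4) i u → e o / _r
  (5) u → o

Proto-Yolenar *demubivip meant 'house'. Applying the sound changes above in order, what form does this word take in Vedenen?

Vedenen: *demubivip > demuvivip > temuvivip > timuvivip > timovivip  (by unconditioned shift, unconditioned shift, pre-nasal raising, vowel merger)

timovivip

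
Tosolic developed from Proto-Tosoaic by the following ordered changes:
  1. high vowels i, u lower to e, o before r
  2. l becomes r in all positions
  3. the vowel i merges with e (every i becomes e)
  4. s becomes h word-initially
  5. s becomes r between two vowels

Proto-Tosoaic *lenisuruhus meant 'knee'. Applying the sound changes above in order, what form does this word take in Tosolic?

Tosolic: *lenisuruhus
  lenisuruhus → lenisoruhus   [pre-rhotic lowering]
  lenisoruhus → renisoruhus   [unconditioned shift]
  renisoruhus → renesoruhus   [vowel merger]
  renesoruhus (rule 4 does not apply)
  renesoruhus → reneroruhus   [rhotacism]
  giving Tosolic reneroruhus.

reneroruhus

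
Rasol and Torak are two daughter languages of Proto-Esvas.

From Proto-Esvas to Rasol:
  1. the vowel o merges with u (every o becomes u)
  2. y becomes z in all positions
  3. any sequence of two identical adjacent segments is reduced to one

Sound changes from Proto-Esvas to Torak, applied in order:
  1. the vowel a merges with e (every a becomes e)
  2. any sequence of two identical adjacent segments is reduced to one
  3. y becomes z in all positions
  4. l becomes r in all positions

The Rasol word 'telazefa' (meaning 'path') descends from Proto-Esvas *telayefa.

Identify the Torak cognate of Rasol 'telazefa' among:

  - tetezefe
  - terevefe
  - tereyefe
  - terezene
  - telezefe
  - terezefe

Torak: *telayefa > teleyefe > telezefe > terezefe  (by vowel merger, unconditioned shift, unconditioned shift)
Among the options, 'terezefe' alone shows every Torak change applied in order.

terezefe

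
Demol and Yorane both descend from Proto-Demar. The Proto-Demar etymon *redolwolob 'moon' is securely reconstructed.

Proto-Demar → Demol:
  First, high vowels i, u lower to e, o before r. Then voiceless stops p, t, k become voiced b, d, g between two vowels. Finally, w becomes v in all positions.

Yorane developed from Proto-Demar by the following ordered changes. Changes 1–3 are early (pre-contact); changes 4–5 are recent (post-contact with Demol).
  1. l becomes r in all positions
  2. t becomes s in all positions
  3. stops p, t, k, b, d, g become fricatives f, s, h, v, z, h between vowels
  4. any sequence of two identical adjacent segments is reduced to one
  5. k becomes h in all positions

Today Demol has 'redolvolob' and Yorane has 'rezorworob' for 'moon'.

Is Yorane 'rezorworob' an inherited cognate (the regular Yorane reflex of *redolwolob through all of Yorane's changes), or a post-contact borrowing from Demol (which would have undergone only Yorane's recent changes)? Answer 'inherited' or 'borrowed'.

inherited

If inherited, *redolwolob would pass through all of Yorane's changes:
Yorane: *redolwolob > redorworob > rezorworob  (by unconditioned shift, intervocalic lenition)
If borrowed from Demol 'redolvolob' after the early changes, it would undergo only the recent ones:
  rule 4 (degemination): no change (redolvolob)
  rule 5 (unconditioned shift): no change (redolvolob)
  ⇒ as a loan: redolvolob
Yorane 'rezorworob' matches the inherited outcome exactly, so it is an inherited cognate, not a loan.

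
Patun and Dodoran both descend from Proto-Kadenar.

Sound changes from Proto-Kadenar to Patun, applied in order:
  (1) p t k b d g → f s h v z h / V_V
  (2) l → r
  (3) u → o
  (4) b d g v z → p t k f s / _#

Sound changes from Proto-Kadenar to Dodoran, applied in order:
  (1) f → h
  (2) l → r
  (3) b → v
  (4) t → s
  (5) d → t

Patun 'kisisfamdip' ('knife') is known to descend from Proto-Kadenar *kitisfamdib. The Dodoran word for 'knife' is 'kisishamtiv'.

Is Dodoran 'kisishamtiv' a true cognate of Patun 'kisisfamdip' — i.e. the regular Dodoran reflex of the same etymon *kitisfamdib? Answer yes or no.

Derive the expected Dodoran reflex of *kitisfamdib:
Dodoran: start from *kitisfamdib.
  rule 1 (unconditioned shift): kitisfamdib → kitishamdib
  rule 2: no change — kitishamdib
  rule 3 (unconditioned shift): kitishamdib → kitishamdiv
  rule 4 (unconditioned shift): kitishamdiv → kisishamdiv
  rule 5 (unconditioned shift): kisishamdiv → kisishamtiv
  ⇒ Dodoran kisishamtiv
Dodoran 'kisishamtiv' matches the regular reflex exactly, so the pair is cognate.

yes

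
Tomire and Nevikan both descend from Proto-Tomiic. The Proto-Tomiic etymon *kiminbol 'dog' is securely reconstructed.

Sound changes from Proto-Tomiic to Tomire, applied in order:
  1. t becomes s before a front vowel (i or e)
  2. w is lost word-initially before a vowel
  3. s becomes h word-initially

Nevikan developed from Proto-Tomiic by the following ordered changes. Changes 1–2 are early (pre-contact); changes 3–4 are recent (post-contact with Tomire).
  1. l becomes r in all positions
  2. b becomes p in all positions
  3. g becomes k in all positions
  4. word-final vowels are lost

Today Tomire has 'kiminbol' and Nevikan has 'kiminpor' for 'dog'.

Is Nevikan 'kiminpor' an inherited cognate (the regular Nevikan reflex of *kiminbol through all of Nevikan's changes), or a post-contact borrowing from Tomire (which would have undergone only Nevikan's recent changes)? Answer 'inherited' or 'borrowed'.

inherited

If inherited, *kiminbol would pass through all of Nevikan's changes:
Nevikan: start from *kiminbol.
  rule 1 (unconditioned shift): kiminbol → kiminbor
  rule 2 (unconditioned shift): kiminbor → kiminpor
  rule 3: no change — kiminpor
  rule 4: no change — kiminpor
  ⇒ Nevikan kiminpor
If borrowed from Tomire 'kiminbol' after the early changes, it would undergo only the recent ones:
  rule 3 (unconditioned shift): no change (kiminbol)
  rule 4 (apocope): no change (kiminbol)
  ⇒ as a loan: kiminbol
Nevikan 'kiminpor' matches the inherited outcome exactly, so it is an inherited cognate, not a loan.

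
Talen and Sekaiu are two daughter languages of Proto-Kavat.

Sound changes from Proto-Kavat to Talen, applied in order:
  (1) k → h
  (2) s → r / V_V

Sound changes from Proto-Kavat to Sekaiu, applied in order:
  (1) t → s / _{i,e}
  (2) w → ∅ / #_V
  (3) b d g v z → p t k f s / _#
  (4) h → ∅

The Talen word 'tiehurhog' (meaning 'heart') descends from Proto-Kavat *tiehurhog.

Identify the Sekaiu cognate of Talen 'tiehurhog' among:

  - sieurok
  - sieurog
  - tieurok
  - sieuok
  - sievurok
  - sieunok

Sekaiu: *tiehurhog > siehurhog > siehurhok > sieurok  (by palatalisation, final devoicing, h-loss)

sieurok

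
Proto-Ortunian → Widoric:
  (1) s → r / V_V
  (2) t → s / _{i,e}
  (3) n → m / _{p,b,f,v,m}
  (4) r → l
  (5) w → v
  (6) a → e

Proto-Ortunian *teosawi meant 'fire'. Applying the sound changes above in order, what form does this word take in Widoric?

Widoric: *teosawi
  teosawi → teorawi   [rhotacism]
  teorawi → seorawi   [palatalisation]
  seorawi (rule 3 does not apply)
  seorawi → seolawi   [unconditioned shift]
  seolawi → seolavi   [unconditioned shift]
  seolavi → seolevi   [vowel merger]
  giving Widoric seolevi.

seolevi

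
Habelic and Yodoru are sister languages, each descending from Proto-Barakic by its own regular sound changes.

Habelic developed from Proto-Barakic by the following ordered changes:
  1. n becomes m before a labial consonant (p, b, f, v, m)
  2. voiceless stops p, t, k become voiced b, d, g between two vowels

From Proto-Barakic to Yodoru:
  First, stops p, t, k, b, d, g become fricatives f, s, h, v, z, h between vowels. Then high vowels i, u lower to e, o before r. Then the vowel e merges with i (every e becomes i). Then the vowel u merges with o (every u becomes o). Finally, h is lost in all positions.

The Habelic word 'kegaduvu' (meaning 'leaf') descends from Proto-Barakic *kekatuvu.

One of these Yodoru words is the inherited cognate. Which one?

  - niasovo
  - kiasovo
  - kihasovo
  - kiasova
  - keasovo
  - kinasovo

Yodoru: *kekatuvu
  kekatuvu → kehasuvu   [intervocalic lenition]
  kehasuvu (rule 2 does not apply)
  kehasuvu → kihasuvu   [vowel merger]
  kihasuvu → kihasovo   [vowel merger]
  kihasovo → kiasovo   [h-loss]
  giving Yodoru kiasovo.
The other candidates each miss or misapply at least one Yodoru change.

kiasovo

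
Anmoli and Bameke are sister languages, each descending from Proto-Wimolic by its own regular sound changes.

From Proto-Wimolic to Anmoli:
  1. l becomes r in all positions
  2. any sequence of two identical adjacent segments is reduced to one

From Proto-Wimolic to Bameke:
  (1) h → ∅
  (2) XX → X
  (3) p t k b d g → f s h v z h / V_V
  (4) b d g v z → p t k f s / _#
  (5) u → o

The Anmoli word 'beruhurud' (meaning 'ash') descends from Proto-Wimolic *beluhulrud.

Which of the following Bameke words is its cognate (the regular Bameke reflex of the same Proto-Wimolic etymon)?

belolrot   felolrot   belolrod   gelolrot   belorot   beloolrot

Bameke: start from *beluhulrud.
  rule 1 (h-loss): beluhulrud → beluulrud
  rule 2 (degemination): beluulrud → belulrud
  rule 3: no change — belulrud
  rule 4 (final devoicing): belulrud → belulrut
  rule 5 (vowel merger): belulrut → belolrot
  ⇒ Bameke belolrot

belolrot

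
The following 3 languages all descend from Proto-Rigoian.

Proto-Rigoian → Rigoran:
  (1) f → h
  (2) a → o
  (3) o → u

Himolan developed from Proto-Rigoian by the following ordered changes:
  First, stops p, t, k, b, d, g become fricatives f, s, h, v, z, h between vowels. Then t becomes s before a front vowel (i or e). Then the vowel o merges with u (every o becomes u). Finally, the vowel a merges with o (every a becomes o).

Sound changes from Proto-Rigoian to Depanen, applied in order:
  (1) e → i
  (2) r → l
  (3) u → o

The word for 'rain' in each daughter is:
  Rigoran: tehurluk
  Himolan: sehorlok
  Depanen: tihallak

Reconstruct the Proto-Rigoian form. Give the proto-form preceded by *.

*teharlak

Position 1: Rigoran has t, Himolan has s, Depanen has t. Rigoran preserves t here (none of its changes turn any other segment into t), so the proto-segment is *t.
Position 2: Rigoran has e, Himolan has e, Depanen has i. Rigoran preserves e here (none of its changes turn any other segment into e), so the proto-segment is *e.
Position 5: Rigoran has r, Himolan has r, Depanen has l. Rigoran preserves r here (none of its changes turn any other segment into r), so the proto-segment is *r.
Continuing position by position gives *teharlak; check it forward:
Rigoran: start from *teharlak.
  rule 1: no change — teharlak
  rule 2 (vowel merger): teharlak → tehorlok
  rule 3 (vowel merger): tehorlok → tehurluk
  ⇒ Rigoran tehurluk
Himolan: *teharlak
  teharlak (rule 1 does not apply)
  teharlak → seharlak   [palatalisation]
  seharlak (rule 3 does not apply)
  seharlak → sehorlok   [vowel merger]
  giving Himolan sehorlok.
Depanen: start from *teharlak.
  rule 1 (vowel merger): teharlak → tiharlak
  rule 2 (unconditioned shift): tiharlak → tihallak
  rule 3: no change — tihallak
  ⇒ Depanen tihallak
*teharlak is the unique common source.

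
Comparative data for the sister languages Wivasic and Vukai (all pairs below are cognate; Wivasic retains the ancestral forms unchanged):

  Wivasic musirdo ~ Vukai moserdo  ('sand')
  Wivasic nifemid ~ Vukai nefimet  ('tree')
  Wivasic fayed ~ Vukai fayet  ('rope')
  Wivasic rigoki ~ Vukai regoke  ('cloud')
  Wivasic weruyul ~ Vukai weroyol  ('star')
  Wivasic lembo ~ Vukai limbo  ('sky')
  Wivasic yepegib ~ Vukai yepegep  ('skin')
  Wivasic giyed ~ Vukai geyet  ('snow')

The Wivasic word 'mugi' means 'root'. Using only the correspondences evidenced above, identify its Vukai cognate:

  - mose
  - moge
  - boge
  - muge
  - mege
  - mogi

musirdo ~ moserdo, weruyul ~ weroyol — Wivasic u corresponds to Vukai o after a consonant, before a consonant other than r, m, n, p, b, f, v.
rigoki ~ regoke — Wivasic i corresponds to Vukai e word-finally.
Applying these to Wivasic 'mugi':
  mugi → mogi   (u→o after a consonant, before a consonant other than r, m, n, p, b, f, v)
  mogi → moge   (i→e word-finally)
So the Vukai cognate is 'moge'.

moge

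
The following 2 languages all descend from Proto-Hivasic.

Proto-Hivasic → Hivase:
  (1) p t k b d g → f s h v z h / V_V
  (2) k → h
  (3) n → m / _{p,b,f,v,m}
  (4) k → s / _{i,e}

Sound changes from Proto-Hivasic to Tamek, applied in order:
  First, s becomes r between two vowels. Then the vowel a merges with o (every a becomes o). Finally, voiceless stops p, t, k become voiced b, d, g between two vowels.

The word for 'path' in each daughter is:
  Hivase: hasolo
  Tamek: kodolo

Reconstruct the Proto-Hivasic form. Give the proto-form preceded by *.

*katolo

Position 1: Hivase has h, Tamek has k. Tamek preserves k here (none of its changes turn any other segment into k), so the proto-segment is *k.
Position 2: Hivase has a, Tamek has o. Hivase preserves a here (none of its changes turn any other segment into a), so the proto-segment is *a.
Position 3: Hivase has s, Tamek has d. Taking the neighbouring segments as reconstructed: Hivase s could go back to *t or *s; Tamek d could go back to *t or *d — the one source consistent with every daughter is *t.
The remaining positions agree across the daughters. Check the candidate against every language:
Hivase: start from *katolo.
  rule 1 (intervocalic lenition): katolo → kasolo
  rule 2 (unconditioned shift): kasolo → hasolo
  rule 3: no change — hasolo
  rule 4: no change — hasolo
  ⇒ Hivase hasolo
Tamek: start from *katolo.
  rule 1: no change — katolo
  rule 2 (vowel merger): katolo → kotolo
  rule 3 (intervocalic voicing): kotolo → kodolo
  ⇒ Tamek kodolo
Only *katolo yields all of Hivase hasolo, Tamek kodolo.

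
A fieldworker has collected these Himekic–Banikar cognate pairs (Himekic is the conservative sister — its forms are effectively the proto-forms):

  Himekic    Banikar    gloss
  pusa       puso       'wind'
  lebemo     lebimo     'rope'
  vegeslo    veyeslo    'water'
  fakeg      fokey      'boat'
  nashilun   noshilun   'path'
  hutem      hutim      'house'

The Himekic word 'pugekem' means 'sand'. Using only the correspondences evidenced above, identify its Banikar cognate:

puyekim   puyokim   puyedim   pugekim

puyekim

vegeslo ~ veyeslo — Himekic g corresponds to Banikar y between vowels (before a front vowel).
lebemo ~ lebimo, hutem ~ hutim — Himekic e corresponds to Banikar i after a consonant, before a nasal.
Applying these to Himekic 'pugekem':
  pugekem → puyekem   (g→y between vowels (before a front vowel))
  puyekem → puyekim   (e→i after a consonant, before a nasal)
So the Banikar cognate is 'puyekim'.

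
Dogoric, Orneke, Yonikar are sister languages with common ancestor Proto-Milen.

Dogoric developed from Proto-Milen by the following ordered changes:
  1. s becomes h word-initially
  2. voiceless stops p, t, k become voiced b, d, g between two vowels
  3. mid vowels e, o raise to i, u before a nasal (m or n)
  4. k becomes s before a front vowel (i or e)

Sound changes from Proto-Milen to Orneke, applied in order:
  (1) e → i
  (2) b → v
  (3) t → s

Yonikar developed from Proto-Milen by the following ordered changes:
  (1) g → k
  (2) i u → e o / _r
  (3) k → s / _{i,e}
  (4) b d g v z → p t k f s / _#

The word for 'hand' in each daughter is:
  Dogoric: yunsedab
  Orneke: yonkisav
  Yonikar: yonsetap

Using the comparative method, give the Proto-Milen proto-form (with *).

*yonketab

Position 4: Dogoric has s, Orneke has k, Yonikar has s. Orneke preserves k here (none of its changes turn any other segment into k), so the proto-segment is *k.
Position 5: Dogoric has e, Orneke has i, Yonikar has e. Dogoric preserves e here (none of its changes turn any other segment into e), so the proto-segment is *e.
Continuing position by position gives *yonketab; check it forward:
Dogoric: *yonketab > yonkedab > yunkedab > yunsedab  (by intervocalic voicing, pre-nasal raising, palatalisation)
Orneke: start from *yonketab.
  rule 1 (vowel merger): yonketab → yonkitab
  rule 2 (unconditioned shift): yonkitab → yonkitav
  rule 3 (unconditioned shift): yonkitav → yonkisav
  ⇒ Orneke yonkisav
Yonikar: start from *yonketab.
  rule 1: no change — yonketab
  rule 2: no change — yonketab
  rule 3 (palatalisation): yonketab → yonsetab
  rule 4 (final devoicing): yonsetab → yonsetap
  ⇒ Yonikar yonsetap
No other proto-form is consistent with every reflex, so the reconstruction is *yonketab.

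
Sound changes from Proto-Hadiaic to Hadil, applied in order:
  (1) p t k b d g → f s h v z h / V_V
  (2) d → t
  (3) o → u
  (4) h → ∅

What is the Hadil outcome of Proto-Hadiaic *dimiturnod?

Hadil: *dimiturnod > dimisurnod > timisurnot > timisurnut  (by intervocalic lenition, unconditioned shift, vowel merger)

timisurnut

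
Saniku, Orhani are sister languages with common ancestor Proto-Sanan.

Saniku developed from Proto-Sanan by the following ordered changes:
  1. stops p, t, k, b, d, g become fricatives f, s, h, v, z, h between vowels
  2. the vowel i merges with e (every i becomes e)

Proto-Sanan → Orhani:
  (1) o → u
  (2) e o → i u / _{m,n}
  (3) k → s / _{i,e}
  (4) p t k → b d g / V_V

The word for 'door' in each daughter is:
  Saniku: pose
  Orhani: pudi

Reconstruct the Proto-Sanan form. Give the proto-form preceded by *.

Position 4: Saniku has e, Orhani has i. Taking the neighbouring segments as reconstructed: Saniku e could go back to *e or *i; Orhani i can only go back to *i — the one source consistent with every daughter is *i.
Position 2: Saniku has o, Orhani has u. Saniku preserves o here (none of its changes turn any other segment into o), so the proto-segment is *o.
Position 3: Saniku has s, Orhani has d. Taking the neighbouring segments as reconstructed: Saniku s could go back to *t or *s; Orhani d could go back to *t or *d — the one source consistent with every daughter is *t.
Verify the candidate proto-form against each daughter:
Saniku: *poti
  poti → posi   [intervocalic lenition]
  posi → pose   [vowel merger]
  giving Saniku pose.
Orhani: start from *poti.
  rule 1 (vowel merger): poti → puti
  rule 2: no change — puti
  rule 3: no change — puti
  rule 4 (intervocalic voicing): puti → pudi
  ⇒ Orhani pudi
No other proto-form is consistent with every reflex, so the reconstruction is *poti.

*poti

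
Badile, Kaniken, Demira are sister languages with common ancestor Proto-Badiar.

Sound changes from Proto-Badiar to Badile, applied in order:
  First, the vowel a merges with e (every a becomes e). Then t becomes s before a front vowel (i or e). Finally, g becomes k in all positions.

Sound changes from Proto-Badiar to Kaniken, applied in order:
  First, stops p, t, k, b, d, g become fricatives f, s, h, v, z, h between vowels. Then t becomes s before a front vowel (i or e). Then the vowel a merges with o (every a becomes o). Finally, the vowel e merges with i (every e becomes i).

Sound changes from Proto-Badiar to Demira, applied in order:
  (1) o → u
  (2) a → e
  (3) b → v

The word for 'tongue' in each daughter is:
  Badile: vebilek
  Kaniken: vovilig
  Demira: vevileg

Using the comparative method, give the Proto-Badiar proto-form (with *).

*vabileg

Position 3: Badile has b, Kaniken has v, Demira has v. Badile preserves b here (none of its changes turn any other segment into b), so the proto-segment is *b.
Position 2: Badile has e, Kaniken has o, Demira has e. Taking the neighbouring segments as reconstructed: Badile e could go back to *a or *e; Kaniken o could go back to *a or *o; Demira e could go back to *a or *e — the one source consistent with every daughter is *a.
This points to *vabileg. Verify forward in each daughter:
Badile: *vabileg
  vabileg → vebileg   [vowel merger]
  vebileg (rule 2 does not apply)
  vebileg → vebilek   [unconditioned shift]
  giving Badile vebilek.
Kaniken: *vabileg > vavileg > vovileg > vovilig  (by intervocalic lenition, vowel merger, vowel merger)
Demira: *vabileg > vebileg > vevileg  (by vowel merger, unconditioned shift)
Only *vabileg yields all of Badile vebilek, Kaniken vovilig, Demira vevileg.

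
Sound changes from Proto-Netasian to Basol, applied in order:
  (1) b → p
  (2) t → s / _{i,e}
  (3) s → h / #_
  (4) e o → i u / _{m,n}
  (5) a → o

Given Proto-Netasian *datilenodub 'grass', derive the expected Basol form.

dosilinodup

Basol: start from *datilenodub.
  rule 1 (unconditioned shift): datilenodub → datilenodup
  rule 2 (palatalisation): datilenodup → dasilenodup
  rule 3: no change — dasilenodup
  rule 4 (pre-nasal raising): dasilenodup → dasilinodup
  rule 5 (vowel merger): dasilinodup → dosilinodup
  ⇒ Basol dosilinodup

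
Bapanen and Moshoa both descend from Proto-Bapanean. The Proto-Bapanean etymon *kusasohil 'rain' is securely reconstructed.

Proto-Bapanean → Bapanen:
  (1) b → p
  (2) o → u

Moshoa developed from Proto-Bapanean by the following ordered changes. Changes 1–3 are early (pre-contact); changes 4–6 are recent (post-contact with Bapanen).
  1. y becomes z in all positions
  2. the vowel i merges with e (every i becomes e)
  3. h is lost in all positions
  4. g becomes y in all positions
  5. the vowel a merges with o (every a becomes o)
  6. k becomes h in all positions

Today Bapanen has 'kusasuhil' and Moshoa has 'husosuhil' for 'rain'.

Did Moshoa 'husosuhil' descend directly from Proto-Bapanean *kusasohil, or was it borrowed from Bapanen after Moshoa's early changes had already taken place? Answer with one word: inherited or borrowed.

borrowed

If inherited, *kusasohil would pass through all of Moshoa's changes:
Moshoa: *kusasohil > kusasohel > kusasoel > kusosoel > husosoel  (by vowel merger, h-loss, vowel merger, unconditioned shift)
If borrowed from Bapanen 'kusasuhil' after the early changes, it would undergo only the recent ones:
  rule 4 (unconditioned shift): no change (kusasuhil)
  rule 5 (vowel merger): kusasuhil → kusosuhil
  rule 6 (unconditioned shift): kusosuhil → husosuhil
  ⇒ as a loan: husosuhil
Moshoa 'husosuhil' matches the loan outcome 'husosuhil', not the inherited 'husosoel' — it skipped the early Moshoa changes, so it was borrowed from Bapanen.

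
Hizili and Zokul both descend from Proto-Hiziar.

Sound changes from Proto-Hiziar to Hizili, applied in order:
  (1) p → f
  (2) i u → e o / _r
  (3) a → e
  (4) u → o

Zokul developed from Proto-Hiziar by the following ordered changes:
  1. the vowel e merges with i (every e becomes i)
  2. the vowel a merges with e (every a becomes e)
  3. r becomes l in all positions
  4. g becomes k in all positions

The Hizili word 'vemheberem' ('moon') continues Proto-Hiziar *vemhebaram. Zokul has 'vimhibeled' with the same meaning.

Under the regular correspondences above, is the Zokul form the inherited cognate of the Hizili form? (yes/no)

Derive the expected Zokul reflex of *vemhebaram:
Zokul: *vemhebaram
  vemhebaram → vimhibaram   [vowel merger]
  vimhibaram → vimhiberem   [vowel merger]
  vimhiberem → vimhibelem   [unconditioned shift]
  vimhibelem (rule 4 does not apply)
  giving Zokul vimhibelem.
The regular Zokul reflex would be 'vimhibelem', but the attested form is 'vimhibeled'. The correspondence is irregular, so they are not cognates (the Zokul form has a different source).

no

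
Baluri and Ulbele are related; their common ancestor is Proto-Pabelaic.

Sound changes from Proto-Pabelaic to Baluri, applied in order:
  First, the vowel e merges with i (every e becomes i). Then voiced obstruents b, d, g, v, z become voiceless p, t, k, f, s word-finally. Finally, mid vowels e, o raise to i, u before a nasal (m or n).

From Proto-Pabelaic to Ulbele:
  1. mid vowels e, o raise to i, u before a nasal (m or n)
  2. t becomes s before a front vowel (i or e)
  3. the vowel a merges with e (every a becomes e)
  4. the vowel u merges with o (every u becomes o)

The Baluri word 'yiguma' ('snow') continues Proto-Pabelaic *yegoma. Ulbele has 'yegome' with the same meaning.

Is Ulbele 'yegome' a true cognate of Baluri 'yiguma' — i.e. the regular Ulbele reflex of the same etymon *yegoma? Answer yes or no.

yes

Derive the expected Ulbele reflex of *yegoma:
Ulbele: start from *yegoma.
  rule 1 (pre-nasal raising): yegoma → yeguma
  rule 2: no change — yeguma
  rule 3 (vowel merger): yeguma → yegume
  rule 4 (vowel merger): yegume → yegome
  ⇒ Ulbele yegome
Ulbele 'yegome' matches the regular reflex exactly, so the pair is cognate.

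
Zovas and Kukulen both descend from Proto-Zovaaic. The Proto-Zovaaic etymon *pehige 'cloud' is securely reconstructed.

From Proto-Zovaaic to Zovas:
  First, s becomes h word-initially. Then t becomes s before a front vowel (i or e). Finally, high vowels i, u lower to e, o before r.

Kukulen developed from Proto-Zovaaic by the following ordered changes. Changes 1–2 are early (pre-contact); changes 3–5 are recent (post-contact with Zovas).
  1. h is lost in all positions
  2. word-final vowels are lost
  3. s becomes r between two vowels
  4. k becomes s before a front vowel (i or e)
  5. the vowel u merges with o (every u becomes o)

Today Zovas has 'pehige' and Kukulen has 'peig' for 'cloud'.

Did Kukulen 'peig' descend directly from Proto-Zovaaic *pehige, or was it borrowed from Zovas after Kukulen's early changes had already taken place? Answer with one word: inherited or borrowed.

If inherited, *pehige would pass through all of Kukulen's changes:
Kukulen: *pehige
  pehige → peige   [h-loss]
  peige → peig   [apocope]
  peig (rule 3 does not apply)
  peig (rule 4 does not apply)
  peig (rule 5 does not apply)
  giving Kukulen peig.
If borrowed from Zovas 'pehige' after the early changes, it would undergo only the recent ones:
  rule 3 (rhotacism): no change (pehige)
  rule 4 (palatalisation): no change (pehige)
  rule 5 (vowel merger): no change (pehige)
  ⇒ as a loan: pehige
Kukulen 'peig' matches the inherited outcome exactly, so it is an inherited cognate, not a loan.

inherited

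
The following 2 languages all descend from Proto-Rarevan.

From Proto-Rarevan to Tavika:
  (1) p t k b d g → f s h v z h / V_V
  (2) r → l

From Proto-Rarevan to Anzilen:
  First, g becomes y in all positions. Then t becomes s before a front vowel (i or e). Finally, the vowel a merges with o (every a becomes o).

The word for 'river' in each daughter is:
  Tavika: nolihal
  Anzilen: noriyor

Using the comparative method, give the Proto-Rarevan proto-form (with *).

*norigar

Position 3: Tavika has l, Anzilen has r. Anzilen preserves r here (none of its changes turn any other segment into r), so the proto-segment is *r.
Position 5: Tavika has h, Anzilen has y. Taking the neighbouring segments as reconstructed: Tavika h could go back to *k or *g or *h; Anzilen y could go back to *g or *y — the one source consistent with every daughter is *g.
Verify the candidate proto-form against each daughter:
Tavika: *norigar
  norigar → norihar   [intervocalic lenition]
  norihar → nolihal   [unconditioned shift]
  giving Tavika nolihal.
Anzilen: *norigar
  norigar → noriyar   [unconditioned shift]
  noriyar (rule 2 does not apply)
  noriyar → noriyor   [vowel merger]
  giving Anzilen noriyor.
Only *norigar yields all of Tavika nolihal, Anzilen noriyor.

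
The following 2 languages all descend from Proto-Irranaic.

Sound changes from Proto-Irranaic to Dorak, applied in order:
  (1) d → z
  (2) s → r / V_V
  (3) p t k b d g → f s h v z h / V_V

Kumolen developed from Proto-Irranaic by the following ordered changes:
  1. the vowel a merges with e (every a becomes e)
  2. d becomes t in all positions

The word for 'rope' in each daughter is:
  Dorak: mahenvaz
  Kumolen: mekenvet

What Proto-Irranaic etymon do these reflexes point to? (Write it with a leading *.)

Position 2: Dorak has a, Kumolen has e. Dorak preserves a here (none of its changes turn any other segment into a), so the proto-segment is *a.
Position 7: Dorak has a, Kumolen has e. Dorak preserves a here (none of its changes turn any other segment into a), so the proto-segment is *a.
Position 3: Dorak has h, Kumolen has k. Kumolen preserves k here (none of its changes turn any other segment into k), so the proto-segment is *k.
Verify the candidate proto-form against each daughter:
Dorak: *makenvad
  makenvad → makenvaz   [unconditioned shift]
  makenvaz (rule 2 does not apply)
  makenvaz → mahenvaz   [intervocalic lenition]
  giving Dorak mahenvaz.
Kumolen: *makenvad
  makenvad → mekenved   [vowel merger]
  mekenved → mekenvet   [unconditioned shift]
  giving Kumolen mekenvet.
Only *makenvad yields all of Dorak mahenvaz, Kumolen mekenvet.

*makenvad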